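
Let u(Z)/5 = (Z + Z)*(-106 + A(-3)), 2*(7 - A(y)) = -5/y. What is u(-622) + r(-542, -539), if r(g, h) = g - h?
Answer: 1862881/3 ≈ 6.2096e+5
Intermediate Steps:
A(y) = 7 + 5/(2*y) (A(y) = 7 - (-5)/(2*y) = 7 + 5/(2*y))
u(Z) = -2995*Z/3 (u(Z) = 5*((Z + Z)*(-106 + (7 + (5/2)/(-3)))) = 5*((2*Z)*(-106 + (7 + (5/2)*(-1/3)))) = 5*((2*Z)*(-106 + (7 - 5/6))) = 5*((2*Z)*(-106 + 37/6)) = 5*((2*Z)*(-599/6)) = 5*(-599*Z/3) = -2995*Z/3)
u(-622) + r(-542, -539) = -2995/3*(-622) + (-542 - 1*(-539)) = 1862890/3 + (-542 + 539) = 1862890/3 - 3 = 1862881/3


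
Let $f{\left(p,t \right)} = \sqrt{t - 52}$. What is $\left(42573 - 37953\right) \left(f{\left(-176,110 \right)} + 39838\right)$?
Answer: $184051560 + 4620 \sqrt{58} \approx 1.8409 \cdot 10^{8}$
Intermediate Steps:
$f{\left(p,t \right)} = \sqrt{-52 + t}$
$\left(42573 - 37953\right) \left(f{\left(-176,110 \right)} + 39838\right) = \left(42573 - 37953\right) \left(\sqrt{-52 + 110} + 39838\right) = 4620 \left(\sqrt{58} + 39838\right) = 4620 \left(39838 + \sqrt{58}\right) = 184051560 + 4620 \sqrt{58}$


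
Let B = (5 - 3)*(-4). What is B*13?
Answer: -104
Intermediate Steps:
B = -8 (B = 2*(-4) = -8)
B*13 = -8*13 = -104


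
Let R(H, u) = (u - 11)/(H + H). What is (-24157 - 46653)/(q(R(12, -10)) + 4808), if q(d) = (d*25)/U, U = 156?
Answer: -88370880/6000209 ≈ -14.728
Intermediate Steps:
R(H, u) = (-11 + u)/(2*H) (R(H, u) = (-11 + u)/((2*H)) = (-11 + u)*(1/(2*H)) = (-11 + u)/(2*H))
q(d) = 25*d/156 (q(d) = (d*25)/156 = (25*d)*(1/156) = 25*d/156)
(-24157 - 46653)/(q(R(12, -10)) + 4808) = (-24157 - 46653)/(25*((1/2)*(-11 - 10)/12)/156 + 4808) = -70810/(25*((1/2)*(1/12)*(-21))/156 + 4808) = -70810/((25/156)*(-7/8) + 4808) = -70810/(-175/1248 + 4808) = -70810/6000209/1248 = -70810*1248/6000209 = -88370880/6000209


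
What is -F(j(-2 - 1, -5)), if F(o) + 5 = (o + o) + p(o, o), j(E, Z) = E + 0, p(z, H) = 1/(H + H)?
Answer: 67/6 ≈ 11.167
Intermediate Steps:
p(z, H) = 1/(2*H)
j(E, Z) = E
F(o) = -5 + 1/(2*o) + 2*o (F(o) = -5 + ((o + o) + 1/(2*o)) = -5 + (2*o + 1/(2*o)) = -5 + (1/(2*o) + 2*o) = -5 + 1/(2*o) + 2*o)
-F(j(-2 - 1, -5)) = -(-5 + 1/(2*(-2 - 1)) + 2*(-2 - 1)) = -(-5 + (½)/(-3) + 2*(-3)) = -(-5 + (½)*(-⅓) - 6) = -(-5 - ⅙ - 6) = -1*(-67/6) = 67/6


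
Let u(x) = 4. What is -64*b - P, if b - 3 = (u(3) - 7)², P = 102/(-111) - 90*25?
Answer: 54868/37 ≈ 1482.9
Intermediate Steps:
P = -83284/37 (P = 102*(-1/111) - 2250 = -34/37 - 2250 = -83284/37 ≈ -2250.9)
b = 12 (b = 3 + (4 - 7)² = 3 + (-3)² = 3 + 9 = 12)
-64*b - P = -64*12 - 1*(-83284/37) = -768 + 83284/37 = 54868/37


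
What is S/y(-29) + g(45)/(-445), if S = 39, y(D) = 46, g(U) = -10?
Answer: 3563/4094 ≈ 0.87030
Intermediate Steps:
S/y(-29) + g(45)/(-445) = 39/46 - 10/(-445) = 39*(1/46) - 10*(-1/445) = 39/46 + 2/89 = 3563/4094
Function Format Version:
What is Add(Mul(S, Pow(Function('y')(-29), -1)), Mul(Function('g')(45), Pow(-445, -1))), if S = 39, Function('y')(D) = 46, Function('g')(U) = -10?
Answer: Rational(3563, 4094) ≈ 0.87030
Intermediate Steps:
Add(Mul(S, Pow(Function('y')(-29), -1)), Mul(Function('g')(45), Pow(-445, -1))) = Add(Mul(39, Pow(46, -1)), Mul(-10, Pow(-445, -1))) = Add(Mul(39, Rational(1, 46)), Mul(-10, Rational(-1, 445))) = Add(Rational(39, 46), Rational(2, 89)) = Rational(3563, 4094)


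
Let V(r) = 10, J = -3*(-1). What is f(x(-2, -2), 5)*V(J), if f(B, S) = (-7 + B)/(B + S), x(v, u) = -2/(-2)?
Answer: -10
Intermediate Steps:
x(v, u) = 1 (x(v, u) = -2*(-1/2) = 1)
f(B, S) = (-7 + B)/(B + S)
J = 3
f(x(-2, -2), 5)*V(J) = ((-7 + 1)/(1 + 5))*10 = (-6/6)*10 = ((1/6)*(-6))*10 = -1*10 = -10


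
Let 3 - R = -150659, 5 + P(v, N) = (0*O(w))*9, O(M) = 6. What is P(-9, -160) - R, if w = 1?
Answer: -150667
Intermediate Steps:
P(v, N) = -5 (P(v, N) = -5 + (0*6)*9 = -5 + 0*9 = -5 + 0 = -5)
R = 150662 (R = 3 - 1*(-150659) = 3 + 150659 = 150662)
P(-9, -160) - R = -5 - 1*150662 = -5 - 150662 = -150667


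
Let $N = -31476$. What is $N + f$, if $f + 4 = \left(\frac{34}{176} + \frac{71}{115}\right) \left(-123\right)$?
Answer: $- \frac{319586569}{10120} \approx -31580.0$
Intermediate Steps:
$f = - \frac{1049449}{10120}$ ($f = -4 + \left(\frac{34}{176} + \frac{71}{115}\right) \left(-123\right) = -4 + \left(34 \cdot \frac{1}{176} + 71 \cdot \frac{1}{115}\right) \left(-123\right) = -4 + \left(\frac{17}{88} + \frac{71}{115}\right) \left(-123\right) = -4 + \frac{8203}{10120} \left(-123\right) = -4 - \frac{1008969}{10120} = - \frac{1049449}{10120} \approx -103.7$)
$N + f = -31476 - \frac{1049449}{10120} = - \frac{319586569}{10120}$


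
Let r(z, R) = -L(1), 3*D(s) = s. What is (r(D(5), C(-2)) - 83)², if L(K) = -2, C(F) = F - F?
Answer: 6561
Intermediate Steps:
C(F) = 0
D(s) = s/3
r(z, R) = 2 (r(z, R) = -1*(-2) = 2)
(r(D(5), C(-2)) - 83)² = (2 - 83)² = (-81)² = 6561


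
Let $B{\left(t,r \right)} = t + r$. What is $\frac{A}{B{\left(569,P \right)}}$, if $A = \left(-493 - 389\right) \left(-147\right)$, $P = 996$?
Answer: $\frac{129654}{1565} \approx 82.846$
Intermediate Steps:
$B{\left(t,r \right)} = r + t$
$A = 129654$ ($A = \left(-882\right) \left(-147\right) = 129654$)
$\frac{A}{B{\left(569,P \right)}} = \frac{129654}{996 + 569} = \frac{129654}{1565}$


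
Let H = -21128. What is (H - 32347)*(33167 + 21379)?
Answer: -2916847350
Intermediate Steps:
(H - 32347)*(33167 + 21379) = (-21128 - 32347)*(33167 + 21379) = -53475*54546 = -2916847350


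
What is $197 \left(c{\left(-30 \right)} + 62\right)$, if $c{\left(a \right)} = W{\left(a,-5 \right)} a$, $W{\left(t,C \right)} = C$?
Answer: $41764$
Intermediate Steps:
$c{\left(a \right)} = - 5 a$
$197 \left(c{\left(-30 \right)} + 62\right) = 197 \left(\left(-5\right) \left(-30\right) + 62\right) = 197 \left(150 + 62\right) = 197 \cdot 212 = 41764$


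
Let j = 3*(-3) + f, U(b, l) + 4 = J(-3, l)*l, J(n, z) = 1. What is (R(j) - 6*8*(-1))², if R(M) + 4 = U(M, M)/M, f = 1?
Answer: 8281/4 ≈ 2070.3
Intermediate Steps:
U(b, l) = -4 + l (U(b, l) = -4 + 1*l = -4 + l)
j = -8 (j = 3*(-3) + 1 = -9 + 1 = -8)
R(M) = -4 + (-4 + M)/M
(R(j) - 6*8*(-1))² = ((-3 - 4/(-8)) - 6*8*(-1))² = ((-3 - 4*(-⅛)) - 48*(-1))² = ((-3 + ½) + 48)² = (-5/2 + 48)² = (91/2)² = 8281/4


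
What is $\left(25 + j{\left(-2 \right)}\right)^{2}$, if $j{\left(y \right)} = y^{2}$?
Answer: $841$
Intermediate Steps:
$\left(25 + j{\left(-2 \right)}\right)^{2} = \left(25 + \left(-2\right)^{2}\right)^{2} = \left(25 + 4\right)^{2} = 29^{2} = 841$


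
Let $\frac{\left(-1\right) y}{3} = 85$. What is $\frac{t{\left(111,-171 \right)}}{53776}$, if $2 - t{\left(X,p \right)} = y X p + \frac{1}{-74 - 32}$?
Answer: $- \frac{513056217}{5700256} \approx -90.006$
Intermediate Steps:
$y = -255$ ($y = \left(-3\right) 85 = -255$)
$t{\left(X,p \right)} = \frac{213}{106} + 255 X p$ ($t{\left(X,p \right)} = 2 - \left(- 255 X p + \frac{1}{-74 - 32}\right) = 2 - \left(- 255 X p + \frac{1}{-106}\right) = 2 - \left(- 255 X p - \frac{1}{106}\right) = 2 - \left(- \frac{1}{106} - 255 X p\right) = 2 + \left(\frac{1}{106} + 255 X p\right) = \frac{213}{106} + 255 X p$)
$\frac{t{\left(111,-171 \right)}}{53776} = \frac{\frac{213}{106} + 255 \cdot 111 \left(-171\right)}{53776} = \left(\frac{213}{106} - 4840155\right) \frac{1}{53776} = \left(- \frac{513056217}{106}\right) \frac{1}{53776} = - \frac{513056217}{5700256}$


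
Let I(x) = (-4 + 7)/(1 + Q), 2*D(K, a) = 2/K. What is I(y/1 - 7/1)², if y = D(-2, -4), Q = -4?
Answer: 1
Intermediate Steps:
D(K, a) = 1/K (D(K, a) = (2/K)/2 = 1/K)
y = -½ (y = 1/(-2) = -½ ≈ -0.50000)
I(x) = -1 (I(x) = (-4 + 7)/(1 - 4) = 3/(-3) = 3*(-⅓) = -1)
I(y/1 - 7/1)² = (-1)² = 1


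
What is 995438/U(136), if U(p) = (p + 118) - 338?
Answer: -497719/42 ≈ -11850.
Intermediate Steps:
U(p) = -220 + p (U(p) = (118 + p) - 338 = -220 + p)
995438/U(136) = 995438/(-220 + 136) = 995438/(-84) = 995438*(-1/84) = -497719/42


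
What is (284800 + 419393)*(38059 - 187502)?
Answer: -105236714499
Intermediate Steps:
(284800 + 419393)*(38059 - 187502) = 704193*(-149443) = -105236714499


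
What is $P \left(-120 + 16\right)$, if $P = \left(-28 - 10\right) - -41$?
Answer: $-312$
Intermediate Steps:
$P = 3$ ($P = -38 + 41 = 3$)
$P \left(-120 + 16\right) = 3 \left(-120 + 16\right) = 3 \left(-104\right) = -312$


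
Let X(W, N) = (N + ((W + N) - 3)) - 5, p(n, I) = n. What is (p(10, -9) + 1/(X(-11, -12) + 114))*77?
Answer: 54747/71 ≈ 771.08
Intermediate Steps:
X(W, N) = -8 + W + 2*N (X(W, N) = (N + ((N + W) - 3)) - 5 = (N + (-3 + N + W)) - 5 = (-3 + W + 2*N) - 5 = -8 + W + 2*N)
(p(10, -9) + 1/(X(-11, -12) + 114))*77 = (10 + 1/((-8 - 11 + 2*(-12)) + 114))*77 = (10 + 1/((-8 - 11 - 24) + 114))*77 = (10 + 1/(-43 + 114))*77 = (10 + 1/71)*77 = (711/71)*77 = 54747/71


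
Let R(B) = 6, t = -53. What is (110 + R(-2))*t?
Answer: -6148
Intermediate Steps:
(110 + R(-2))*t = (110 + 6)*(-53) = 116*(-53) = -6148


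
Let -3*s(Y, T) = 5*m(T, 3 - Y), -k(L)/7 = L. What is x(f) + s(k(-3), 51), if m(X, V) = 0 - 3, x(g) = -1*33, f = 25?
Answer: -28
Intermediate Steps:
k(L) = -7*L
x(g) = -33
m(X, V) = -3
s(Y, T) = 5 (s(Y, T) = -5*(-3)/3 = -1/3*(-15) = 5)
x(f) + s(k(-3), 51) = -33 + 5 = -28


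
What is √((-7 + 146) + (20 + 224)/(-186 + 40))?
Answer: 5*√29273/73 ≈ 11.719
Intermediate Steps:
√((-7 + 146) + (20 + 224)/(-186 + 40)) = √(139 + 244/(-146)) = √(139 + 244*(-1/146)) = √(139 - 122/73) = √(10025/73) = 5*√29273/73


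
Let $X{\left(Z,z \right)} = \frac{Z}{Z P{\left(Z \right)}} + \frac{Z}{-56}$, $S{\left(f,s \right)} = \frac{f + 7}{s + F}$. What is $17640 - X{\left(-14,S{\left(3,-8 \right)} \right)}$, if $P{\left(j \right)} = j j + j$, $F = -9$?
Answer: $\frac{6420867}{364} \approx 17640.0$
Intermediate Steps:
$P{\left(j \right)} = j + j^{2}$ ($P{\left(j \right)} = j^{2} + j = j + j^{2}$)
$S{\left(f,s \right)} = \frac{7 + f}{-9 + s}$ ($S{\left(f,s \right)} = \frac{f + 7}{s - 9} = \frac{7 + f}{-9 + s}$)
$X{\left(Z,z \right)} = - \frac{Z}{56} + \frac{1}{Z \left(1 + Z\right)}$ ($X{\left(Z,z \right)} = \frac{Z}{Z Z \left(1 + Z\right)} + \frac{Z}{-56} = \frac{Z}{Z^{2} \left(1 + Z\right)} + Z \left(- \frac{1}{56}\right) = Z \frac{1}{Z^{2} \left(1 + Z\right)} - \frac{Z}{56} = \frac{1}{Z \left(1 + Z\right)} - \frac{Z}{56} = - \frac{Z}{56} + \frac{1}{Z \left(1 + Z\right)}$)
$17640 - X{\left(-14,S{\left(3,-8 \right)} \right)} = 17640 - \frac{56 - \left(-14\right)^{2} - \left(-14\right)^{3}}{56 \left(-14\right) \left(1 - 14\right)} = 17640 - \frac{1}{56} \left(- \frac{1}{14}\right) \frac{1}{-13} \left(56 - 196 - -2744\right) = 17640 - \frac{1}{56} \left(- \frac{1}{14}\right) \left(- \frac{1}{13}\right) \left(56 - 196 + 2744\right) = 17640 - \frac{1}{56} \left(- \frac{1}{14}\right) \left(- \frac{1}{13}\right) 2604 = 17640 - \frac{93}{364} = \frac{6420867}{364}$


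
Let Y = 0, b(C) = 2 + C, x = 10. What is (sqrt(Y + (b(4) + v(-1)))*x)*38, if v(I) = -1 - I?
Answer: 380*sqrt(6) ≈ 930.81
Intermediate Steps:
(sqrt(Y + (b(4) + v(-1)))*x)*38 = (sqrt(0 + ((2 + 4) + (-1 - 1*(-1))))*10)*38 = (sqrt(0 + (6 + (-1 + 1)))*10)*38 = (sqrt(0 + (6 + 0))*10)*38 = (sqrt(0 + 6)*10)*38 = (sqrt(6)*10)*38 = (10*sqrt(6))*38 = 380*sqrt(6)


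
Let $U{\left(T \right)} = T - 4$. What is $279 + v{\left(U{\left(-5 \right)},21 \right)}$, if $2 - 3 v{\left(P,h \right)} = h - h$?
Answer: $\frac{839}{3} \approx 279.67$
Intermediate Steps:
$U{\left(T \right)} = -4 + T$
$v{\left(P,h \right)} = \frac{2}{3}$ ($v{\left(P,h \right)} = \frac{2}{3} - \frac{h - h}{3} = \frac{2}{3} - 0 = \frac{2}{3} + 0 = \frac{2}{3}$)
$279 + v{\left(U{\left(-5 \right)},21 \right)} = 279 + \frac{2}{3} = \frac{839}{3}$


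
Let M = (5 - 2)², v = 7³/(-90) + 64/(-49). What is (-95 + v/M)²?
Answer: 14387736575689/1575296100 ≈ 9133.4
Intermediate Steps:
v = -22567/4410 (v = 343*(-1/90) + 64*(-1/49) = -343/90 - 64/49 = -22567/4410 ≈ -5.1172)
M = 9 (M = 3² = 9)
(-95 + v/M)² = (-95 - 22567/4410/9)² = (-95 - 22567/4410*⅑)² = (-95 - 22567/39690)² = (-3793117/39690)² = 14387736575689/1575296100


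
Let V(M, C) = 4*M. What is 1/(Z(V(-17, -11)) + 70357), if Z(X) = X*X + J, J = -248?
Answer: 1/74733 ≈ 1.3381e-5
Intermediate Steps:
Z(X) = -248 + X² (Z(X) = X*X - 248 = X² - 248 = -248 + X²)
1/(Z(V(-17, -11)) + 70357) = 1/((-248 + (4*(-17))²) + 70357) = 1/((-248 + (-68)²) + 70357) = 1/((-248 + 4624) + 70357) = 1/(4376 + 70357) = 1/74733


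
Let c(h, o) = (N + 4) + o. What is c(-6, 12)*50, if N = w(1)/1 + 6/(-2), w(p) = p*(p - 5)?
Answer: 450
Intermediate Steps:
w(p) = p*(-5 + p)
N = -7 (N = (1*(-5 + 1))/1 + 6/(-2) = (1*(-4))*1 + 6*(-½) = -4*1 - 3 = -4 - 3 = -7)
c(h, o) = -3 + o (c(h, o) = (-7 + 4) + o = -3 + o)
c(-6, 12)*50 = (-3 + 12)*50 = 9*50 = 450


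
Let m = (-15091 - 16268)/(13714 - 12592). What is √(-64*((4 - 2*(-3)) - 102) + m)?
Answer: √819680466/374 ≈ 76.551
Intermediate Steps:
m = -10453/374 (m = -31359/1122 = -31359*1/1122 = -10453/374 ≈ -27.949)
√(-64*((4 - 2*(-3)) - 102) + m) = √(-64*((4 - 2*(-3)) - 102) - 10453/374) = √(-64*((4 + 6) - 102) - 10453/374) = √(-64*(10 - 102) - 10453/374) = √(-64*(-92) - 10453/374) = √(5888 - 10453/374) = √(2191659/374) = √819680466/374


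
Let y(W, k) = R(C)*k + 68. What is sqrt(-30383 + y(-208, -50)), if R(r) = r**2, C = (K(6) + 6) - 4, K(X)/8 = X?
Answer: I*sqrt(155315) ≈ 394.1*I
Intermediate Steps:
K(X) = 8*X
C = 50 (C = (8*6 + 6) - 4 = (48 + 6) - 4 = 54 - 4 = 50)
y(W, k) = 68 + 2500*k (y(W, k) = 50**2*k + 68 = 2500*k + 68 = 68 + 2500*k)
sqrt(-30383 + y(-208, -50)) = sqrt(-30383 + (68 + 2500*(-50))) = sqrt(-30383 + (68 - 125000)) = sqrt(-30383 - 124932) = sqrt(-155315) = I*sqrt(155315)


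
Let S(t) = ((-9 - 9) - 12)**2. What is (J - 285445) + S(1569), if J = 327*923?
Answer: 17276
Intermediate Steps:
S(t) = 900 (S(t) = (-18 - 12)**2 = (-30)**2 = 900)
J = 301821
(J - 285445) + S(1569) = (301821 - 285445) + 900 = 16376 + 900 = 17276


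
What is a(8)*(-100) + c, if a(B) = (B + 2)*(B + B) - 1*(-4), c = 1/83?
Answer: -1361199/83 ≈ -16400.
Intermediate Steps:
c = 1/83 ≈ 0.012048
a(B) = 4 + 2*B*(2 + B) (a(B) = (2 + B)*(2*B) + 4 = 2*B*(2 + B) + 4 = 4 + 2*B*(2 + B))
a(8)*(-100) + c = (4 + 2*8**2 + 4*8)*(-100) + 1/83 = (4 + 2*64 + 32)*(-100) + 1/83 = (4 + 128 + 32)*(-100) + 1/83 = 164*(-100) + 1/83 = -16400 + 1/83 = -1361199/83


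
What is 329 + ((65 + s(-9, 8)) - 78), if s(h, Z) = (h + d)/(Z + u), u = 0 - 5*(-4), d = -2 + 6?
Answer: 8843/28 ≈ 315.82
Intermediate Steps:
d = 4
u = 20 (u = 0 + 20 = 20)
s(h, Z) = (4 + h)/(20 + Z) (s(h, Z) = (h + 4)/(Z + 20) = (4 + h)/(20 + Z))
329 + ((65 + s(-9, 8)) - 78) = 329 + ((65 + (4 - 9)/(20 + 8)) - 78) = 329 + ((65 - 5/28) - 78) = 329 + (1815/28 - 78) = 329 - 369/28 = 8843/28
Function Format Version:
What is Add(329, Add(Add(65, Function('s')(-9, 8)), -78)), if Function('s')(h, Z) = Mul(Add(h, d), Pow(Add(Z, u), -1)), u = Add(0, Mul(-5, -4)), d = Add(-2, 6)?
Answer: Rational(8843, 28) ≈ 315.82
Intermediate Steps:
d = 4
u = 20 (u = Add(0, 20) = 20)
Function('s')(h, Z) = Mul(Pow(Add(20, Z), -1), Add(4, h)) (Function('s')(h, Z) = Mul(Add(h, 4), Pow(Add(Z, 20), -1)) = Mul(Add(4, h), Pow(Add(20, Z), -1)) = Mul(Pow(Add(20, Z), -1), Add(4, h)))
Add(329, Add(Add(65, Function('s')(-9, 8)), -78)) = Add(329, Add(Add(65, Mul(Pow(Add(20, 8), -1), Add(4, -9))), -78)) = Add(329, Add(Add(65, Mul(Pow(28, -1), -5)), -78)) = Add(329, Add(Add(65, Mul(Rational(1, 28), -5)), -78)) = Add(329, Add(Add(65, Rational(-5, 28)), -78)) = Add(329, Add(Rational(1815, 28), -78)) = Add(329, Rational(-369, 28)) = Rational(8843, 28)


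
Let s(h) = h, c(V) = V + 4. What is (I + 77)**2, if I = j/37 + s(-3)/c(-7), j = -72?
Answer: 7918596/1369 ≈ 5784.2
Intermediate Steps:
c(V) = 4 + V
I = -35/37 (I = -72/37 - 3/(4 - 7) = -72*1/37 - 3/(-3) = -72/37 - 3*(-1/3) = -72/37 + 1 = -35/37 ≈ -0.94595)
(I + 77)**2 = (-35/37 + 77)**2 = (2814/37)**2 = 7918596/1369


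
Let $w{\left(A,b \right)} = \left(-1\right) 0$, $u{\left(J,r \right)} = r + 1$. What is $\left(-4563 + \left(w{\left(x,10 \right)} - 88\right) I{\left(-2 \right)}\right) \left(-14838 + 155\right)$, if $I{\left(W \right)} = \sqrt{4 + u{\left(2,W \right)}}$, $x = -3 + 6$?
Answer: $66998529 + 1292104 \sqrt{3} \approx 6.9236 \cdot 10^{7}$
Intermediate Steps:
$x = 3$
$u{\left(J,r \right)} = 1 + r$
$w{\left(A,b \right)} = 0$
$I{\left(W \right)} = \sqrt{5 + W}$ ($I{\left(W \right)} = \sqrt{4 + \left(1 + W\right)} = \sqrt{5 + W}$)
$\left(-4563 + \left(w{\left(x,10 \right)} - 88\right) I{\left(-2 \right)}\right) \left(-14838 + 155\right) = \left(-4563 + \left(0 - 88\right) \sqrt{5 - 2}\right) \left(-14838 + 155\right) = \left(-4563 - 88 \sqrt{3}\right) \left(-14683\right) = 66998529 + 1292104 \sqrt{3}$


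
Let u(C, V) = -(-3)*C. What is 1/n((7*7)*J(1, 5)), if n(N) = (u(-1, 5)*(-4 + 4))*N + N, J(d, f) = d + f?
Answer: 1/294 ≈ 0.0034014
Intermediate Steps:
u(C, V) = 3*C
n(N) = N (n(N) = ((3*(-1))*(-4 + 4))*N + N = (-3*0)*N + N = 0*N + N = 0 + N = N)
1/n((7*7)*J(1, 5)) = 1/((7*7)*(1 + 5)) = 1/(49*6) = 1/294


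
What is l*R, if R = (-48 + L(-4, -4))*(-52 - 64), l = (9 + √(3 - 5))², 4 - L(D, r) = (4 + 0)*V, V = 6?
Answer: 623152 + 141984*I*√2 ≈ 6.2315e+5 + 2.008e+5*I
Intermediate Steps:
L(D, r) = -20 (L(D, r) = 4 - (4 + 0)*6 = 4 - 4*6 = 4 - 1*24 = 4 - 24 = -20)
l = (9 + I*√2)² (l = (9 + √(-2))² = (9 + I*√2)² ≈ 79.0 + 25.456*I)
R = 7888 (R = (-48 - 20)*(-52 - 64) = -68*(-116) = 7888)
l*R = (9 + I*√2)²*7888 = 7888*(9 + I*√2)²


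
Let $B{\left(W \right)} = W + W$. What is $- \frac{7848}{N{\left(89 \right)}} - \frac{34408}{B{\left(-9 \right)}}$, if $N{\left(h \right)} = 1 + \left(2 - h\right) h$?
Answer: $\frac{66632000}{34839} \approx 1912.6$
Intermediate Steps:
$N{\left(h \right)} = 1 + h \left(2 - h\right)$
$B{\left(W \right)} = 2 W$
$- \frac{7848}{N{\left(89 \right)}} - \frac{34408}{B{\left(-9 \right)}} = - \frac{7848}{1 - 89^{2} + 2 \cdot 89} - \frac{34408}{2 \left(-9\right)} = - \frac{7848}{1 - 7921 + 178} - \frac{34408}{-18} = - \frac{7848}{1 - 7921 + 178} - - \frac{17204}{9} = - \frac{7848}{-7742} + \frac{17204}{9} = \left(-7848\right) \left(- \frac{1}{7742}\right) + \frac{17204}{9} = \frac{3924}{3871} + \frac{17204}{9} = \frac{66632000}{34839}$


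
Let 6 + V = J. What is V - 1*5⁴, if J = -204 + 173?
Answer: -662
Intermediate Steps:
J = -31
V = -37 (V = -6 - 31 = -37)
V - 1*5⁴ = -37 - 1*5⁴ = -37 - 1*625 = -37 - 625 = -662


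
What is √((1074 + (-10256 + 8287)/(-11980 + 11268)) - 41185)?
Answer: 3*I*√564795246/356 ≈ 200.27*I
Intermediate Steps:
√((1074 + (-10256 + 8287)/(-11980 + 11268)) - 41185) = √((1074 - 1969/(-712)) - 41185) = √((1074 - 1969*(-1/712)) - 41185) = √((1074 + 1969/712) - 41185) = √(766657/712 - 41185) = √(-28557063/712) = 3*I*√564795246/356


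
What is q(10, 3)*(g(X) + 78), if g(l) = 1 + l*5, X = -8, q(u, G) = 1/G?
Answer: 13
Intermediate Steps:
g(l) = 1 + 5*l
q(10, 3)*(g(X) + 78) = ((1 + 5*(-8)) + 78)/3 = ((1 - 40) + 78)/3 = (-39 + 78)/3 = (⅓)*39 = 13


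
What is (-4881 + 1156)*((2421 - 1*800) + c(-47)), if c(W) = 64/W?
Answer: -283558175/47 ≈ -6.0332e+6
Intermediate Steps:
(-4881 + 1156)*((2421 - 1*800) + c(-47)) = (-4881 + 1156)*((2421 - 1*800) + 64/(-47)) = -3725*((2421 - 800) + 64*(-1/47)) = -3725*(1621 - 64/47) = -3725*76123/47 = -283558175/47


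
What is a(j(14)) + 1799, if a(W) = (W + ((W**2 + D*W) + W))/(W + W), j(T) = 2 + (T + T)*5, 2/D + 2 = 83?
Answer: 151552/81 ≈ 1871.0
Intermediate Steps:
D = 2/81 (D = 2/(-2 + 83) = 2/81 ≈ 0.024691)
j(T) = 2 + 10*T (j(T) = 2 + (2*T)*5 = 2 + 10*T)
a(W) = (W**2 + 164*W/81)/(2*W) (a(W) = (W + ((W**2 + 2*W/81) + W))/(W + W) = (W + (W**2 + 83*W/81))/((2*W)) = (W**2 + 164*W/81)*(1/(2*W)) = (W**2 + 164*W/81)/(2*W))
a(j(14)) + 1799 = (82/81 + (2 + 10*14)/2) + 1799 = (82/81 + (2 + 140)/2) + 1799 = (82/81 + (1/2)*142) + 1799 = (82/81 + 71) + 1799 = 5833/81 + 1799 = 151552/81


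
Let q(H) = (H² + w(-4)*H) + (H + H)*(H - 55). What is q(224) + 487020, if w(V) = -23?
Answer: 607756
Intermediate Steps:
q(H) = H² - 23*H + 2*H*(-55 + H) (q(H) = (H² - 23*H) + (H + H)*(H - 55) = (H² - 23*H) + (2*H)*(-55 + H) = (H² - 23*H) + 2*H*(-55 + H) = H² - 23*H + 2*H*(-55 + H))
q(224) + 487020 = 224*(-133 + 3*224) + 487020 = 224*(-133 + 672) + 487020 = 224*539 + 487020 = 120736 + 487020 = 607756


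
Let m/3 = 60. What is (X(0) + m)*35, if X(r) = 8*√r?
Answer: 6300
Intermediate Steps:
m = 180 (m = 3*60 = 180)
(X(0) + m)*35 = (8*√0 + 180)*35 = (8*0 + 180)*35 = (0 + 180)*35 = 180*35 = 6300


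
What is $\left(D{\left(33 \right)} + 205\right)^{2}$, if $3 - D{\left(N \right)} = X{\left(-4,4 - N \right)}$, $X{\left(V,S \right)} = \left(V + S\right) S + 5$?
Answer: $568516$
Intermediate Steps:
$X{\left(V,S \right)} = 5 + S \left(S + V\right)$ ($X{\left(V,S \right)} = \left(S + V\right) S + 5 = S \left(S + V\right) + 5 = 5 + S \left(S + V\right)$)
$D{\left(N \right)} = 14 - \left(4 - N\right)^{2} - 4 N$ ($D{\left(N \right)} = 3 - \left(5 + \left(4 - N\right)^{2} + \left(4 - N\right) \left(-4\right)\right) = 3 - \left(5 + \left(4 - N\right)^{2} + \left(-16 + 4 N\right)\right) = 3 - \left(-11 + \left(4 - N\right)^{2} + 4 N\right) = 14 - \left(4 - N\right)^{2} - 4 N$)
$\left(D{\left(33 \right)} + 205\right)^{2} = \left(\left(-2 - 33^{2} + 4 \cdot 33\right) + 205\right)^{2} = \left(\left(-2 - 1089 + 132\right) + 205\right)^{2} = \left(-959 + 205\right)^{2} = \left(-754\right)^{2} = 568516$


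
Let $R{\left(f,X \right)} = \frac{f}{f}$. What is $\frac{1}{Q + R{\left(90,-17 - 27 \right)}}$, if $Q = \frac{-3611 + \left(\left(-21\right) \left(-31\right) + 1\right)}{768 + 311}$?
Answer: $- \frac{1079}{1880} \approx -0.57394$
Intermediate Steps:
$Q = - \frac{2959}{1079}$ ($Q = \frac{-3611 + \left(651 + 1\right)}{1079} = \left(-3611 + 652\right) \frac{1}{1079} = \left(-2959\right) \frac{1}{1079} = - \frac{2959}{1079} \approx -2.7424$)
$R{\left(f,X \right)} = 1$
$\frac{1}{Q + R{\left(90,-17 - 27 \right)}} = \frac{1}{- \frac{2959}{1079} + 1} = \frac{1}{- \frac{1880}{1079}} = - \frac{1079}{1880}$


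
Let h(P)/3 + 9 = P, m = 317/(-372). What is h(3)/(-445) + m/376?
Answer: 2376631/62243040 ≈ 0.038183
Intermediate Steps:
m = -317/372 (m = 317*(-1/372) = -317/372 ≈ -0.85215)
h(P) = -27 + 3*P
h(3)/(-445) + m/376 = (-27 + 3*3)/(-445) - 317/372/376 = (-27 + 9)*(-1/445) - 317/372*1/376 = -18*(-1/445) - 317/139872 = 18/445 - 317/139872 = 2376631/62243040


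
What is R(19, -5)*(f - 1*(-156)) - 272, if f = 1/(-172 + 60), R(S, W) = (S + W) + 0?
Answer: 15295/8 ≈ 1911.9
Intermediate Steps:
R(S, W) = S + W
f = -1/112 (f = 1/(-112) = -1/112 ≈ -0.0089286)
R(19, -5)*(f - 1*(-156)) - 272 = (19 - 5)*(-1/112 - 1*(-156)) - 272 = 14*(-1/112 + 156) - 272 = 14*(17471/112) - 272 = 17471/8 - 272 = 15295/8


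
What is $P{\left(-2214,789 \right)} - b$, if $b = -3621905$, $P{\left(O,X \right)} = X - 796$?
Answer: $3621898$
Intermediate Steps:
$P{\left(O,X \right)} = -796 + X$
$P{\left(-2214,789 \right)} - b = \left(-796 + 789\right) - -3621905 = -7 + 3621905 = 3621898$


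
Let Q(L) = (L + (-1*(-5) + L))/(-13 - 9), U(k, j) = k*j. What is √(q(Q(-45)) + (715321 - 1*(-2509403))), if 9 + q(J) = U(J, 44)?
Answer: √3224885 ≈ 1795.8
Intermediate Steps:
U(k, j) = j*k
Q(L) = -5/22 - L/11 (Q(L) = (L + (5 + L))/(-22) = (5 + 2*L)*(-1/22) = -5/22 - L/11)
q(J) = -9 + 44*J
√(q(Q(-45)) + (715321 - 1*(-2509403))) = √((-9 + 44*(-5/22 - 1/11*(-45))) + (715321 - 1*(-2509403))) = √((-9 + 44*(-5/22 + 45/11)) + (715321 + 2509403)) = √((-9 + 44*(85/22)) + 3224724) = √((-9 + 170) + 3224724) = √(161 + 3224724) = √3224885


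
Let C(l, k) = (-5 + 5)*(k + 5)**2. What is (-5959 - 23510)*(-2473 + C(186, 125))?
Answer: 72876837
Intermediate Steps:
C(l, k) = 0 (C(l, k) = 0*(5 + k)**2 = 0)
(-5959 - 23510)*(-2473 + C(186, 125)) = (-5959 - 23510)*(-2473 + 0) = -29469*(-2473) = 72876837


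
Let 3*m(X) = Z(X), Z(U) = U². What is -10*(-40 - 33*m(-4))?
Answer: 2160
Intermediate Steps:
m(X) = X²/3
-10*(-40 - 33*m(-4)) = -10*(-40 - 11*(-4)²) = -10*(-40 - 11*16) = -10*(-40 - 33*16/3) = -10*(-40 - 176) = -10*(-216) = 2160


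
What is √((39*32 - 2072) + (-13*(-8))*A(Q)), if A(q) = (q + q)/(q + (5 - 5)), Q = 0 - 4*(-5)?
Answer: 2*I*√154 ≈ 24.819*I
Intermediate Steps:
Q = 20 (Q = 0 + 20 = 20)
A(q) = 2 (A(q) = (2*q)/(q + 0) = (2*q)/q = 2)
√((39*32 - 2072) + (-13*(-8))*A(Q)) = √((39*32 - 2072) - 13*(-8)*2) = √((1248 - 2072) + 104*2) = √(-824 + 208) = √(-616) = 2*I*√154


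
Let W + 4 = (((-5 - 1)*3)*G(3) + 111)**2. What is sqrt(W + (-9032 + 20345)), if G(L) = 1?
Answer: sqrt(19958) ≈ 141.27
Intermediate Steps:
W = 8645 (W = -4 + (((-5 - 1)*3)*1 + 111)**2 = -4 + (-6*3*1 + 111)**2 = -4 + (-18*1 + 111)**2 = -4 + (-18 + 111)**2 = -4 + 93**2 = -4 + 8649 = 8645)
sqrt(W + (-9032 + 20345)) = sqrt(8645 + (-9032 + 20345)) = sqrt(8645 + 11313) = sqrt(19958)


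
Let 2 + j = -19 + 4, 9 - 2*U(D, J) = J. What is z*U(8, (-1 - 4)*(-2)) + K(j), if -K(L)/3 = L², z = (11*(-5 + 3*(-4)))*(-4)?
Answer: -1241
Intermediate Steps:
U(D, J) = 9/2 - J/2
j = -17 (j = -2 + (-19 + 4) = -2 - 15 = -17)
z = 748 (z = (11*(-5 - 12))*(-4) = (11*(-17))*(-4) = -187*(-4) = 748)
K(L) = -3*L²
z*U(8, (-1 - 4)*(-2)) + K(j) = 748*(9/2 - (-1 - 4)*(-2)/2) - 3*(-17)² = 748*(9/2 - (-5)*(-2)/2) - 3*289 = 748*(9/2 - ½*10) - 867 = 748*(9/2 - 5) - 867 = 748*(-½) - 867 = -374 - 867 = -1241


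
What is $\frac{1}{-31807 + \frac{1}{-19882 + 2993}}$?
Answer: $- \frac{16889}{537188424} \approx -3.144 \cdot 10^{-5}$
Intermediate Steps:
$\frac{1}{-31807 + \frac{1}{-19882 + 2993}} = \frac{1}{-31807 + \frac{1}{-16889}} = \frac{1}{-31807 - \frac{1}{16889}} = \frac{1}{- \frac{537188424}{16889}} = - \frac{16889}{537188424}$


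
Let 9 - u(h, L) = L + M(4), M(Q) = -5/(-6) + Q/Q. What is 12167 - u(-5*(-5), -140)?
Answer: 72119/6 ≈ 12020.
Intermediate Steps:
M(Q) = 11/6 (M(Q) = -5*(-⅙) + 1 = ⅚ + 1 = 11/6)
u(h, L) = 43/6 - L (u(h, L) = 9 - (L + 11/6) = 9 - (11/6 + L) = 9 + (-11/6 - L) = 43/6 - L)
12167 - u(-5*(-5), -140) = 12167 - (43/6 - 1*(-140)) = 12167 - (43/6 + 140) = 12167 - 1*883/6 = 12167 - 883/6 = 72119/6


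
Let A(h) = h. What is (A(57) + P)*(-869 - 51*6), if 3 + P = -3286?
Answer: 3797600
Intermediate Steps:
P = -3289 (P = -3 - 3286 = -3289)
(A(57) + P)*(-869 - 51*6) = (57 - 3289)*(-869 - 51*6) = -3232*(-869 - 306) = -3232*(-1175) = 3797600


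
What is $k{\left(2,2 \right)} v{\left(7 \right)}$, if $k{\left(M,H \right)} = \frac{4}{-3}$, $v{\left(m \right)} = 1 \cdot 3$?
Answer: $-4$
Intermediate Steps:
$v{\left(m \right)} = 3$
$k{\left(M,H \right)} = - \frac{4}{3}$ ($k{\left(M,H \right)} = 4 \left(- \frac{1}{3}\right) = - \frac{4}{3}$)
$k{\left(2,2 \right)} v{\left(7 \right)} = \left(- \frac{4}{3}\right) 3 = -4$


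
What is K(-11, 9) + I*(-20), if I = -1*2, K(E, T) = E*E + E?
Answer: 150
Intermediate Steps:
K(E, T) = E + E² (K(E, T) = E² + E = E + E²)
I = -2
K(-11, 9) + I*(-20) = -11*(1 - 11) - 2*(-20) = -11*(-10) + 40 = 110 + 40 = 150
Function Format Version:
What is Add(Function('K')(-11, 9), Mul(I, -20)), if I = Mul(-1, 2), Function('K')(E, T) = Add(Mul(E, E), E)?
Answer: 150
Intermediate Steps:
Function('K')(E, T) = Add(E, Pow(E, 2)) (Function('K')(E, T) = Add(Pow(E, 2), E) = Add(E, Pow(E, 2)))
I = -2
Add(Function('K')(-11, 9), Mul(I, -20)) = Add(Mul(-11, Add(1, -11)), Mul(-2, -20)) = Add(Mul(-11, -10), 40) = Add(110, 40) = 150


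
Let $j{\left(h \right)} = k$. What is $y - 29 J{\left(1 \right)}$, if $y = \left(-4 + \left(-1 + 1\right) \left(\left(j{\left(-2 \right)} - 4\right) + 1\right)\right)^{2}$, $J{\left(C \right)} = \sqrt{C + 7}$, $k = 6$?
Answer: $16 - 58 \sqrt{2} \approx -66.024$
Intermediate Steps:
$j{\left(h \right)} = 6$
$J{\left(C \right)} = \sqrt{7 + C}$
$y = 16$ ($y = \left(-4 + \left(-1 + 1\right) \left(\left(6 - 4\right) + 1\right)\right)^{2} = \left(-4 + 0 \left(\left(6 - 4\right) + 1\right)\right)^{2} = \left(-4 + 0 \left(2 + 1\right)\right)^{2} = \left(-4 + 0 \cdot 3\right)^{2} = \left(-4 + 0\right)^{2} = \left(-4\right)^{2} = 16$)
$y - 29 J{\left(1 \right)} = 16 - 29 \sqrt{7 + 1} = 16 - 29 \sqrt{8} = 16 - 29 \cdot 2 \sqrt{2} = 16 - 58 \sqrt{2}$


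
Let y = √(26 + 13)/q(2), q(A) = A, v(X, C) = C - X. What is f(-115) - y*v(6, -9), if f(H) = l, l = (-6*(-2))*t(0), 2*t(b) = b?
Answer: 15*√39/2 ≈ 46.837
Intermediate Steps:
t(b) = b/2
y = √39/2 (y = √(26 + 13)/2 = √39*(½) = √39/2 ≈ 3.1225)
l = 0 (l = (-6*(-2))*((½)*0) = 12*0 = 0)
f(H) = 0
f(-115) - y*v(6, -9) = 0 - √39/2*(-9 - 1*6) = 0 - √39/2*(-9 - 6) = 0 - √39/2*(-15) = 0 - (-15)*√39/2 = 0 + 15*√39/2 = 15*√39/2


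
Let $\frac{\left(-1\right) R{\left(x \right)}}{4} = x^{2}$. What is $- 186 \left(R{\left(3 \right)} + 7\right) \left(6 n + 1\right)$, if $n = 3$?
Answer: $102486$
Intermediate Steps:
$R{\left(x \right)} = - 4 x^{2}$
$- 186 \left(R{\left(3 \right)} + 7\right) \left(6 n + 1\right) = - 186 \left(- 4 \cdot 3^{2} + 7\right) \left(6 \cdot 3 + 1\right) = - 186 \left(\left(-4\right) 9 + 7\right) \left(18 + 1\right) = - 186 \left(-36 + 7\right) 19 = - 186 \left(\left(-29\right) 19\right) = \left(-186\right) \left(-551\right) = 102486$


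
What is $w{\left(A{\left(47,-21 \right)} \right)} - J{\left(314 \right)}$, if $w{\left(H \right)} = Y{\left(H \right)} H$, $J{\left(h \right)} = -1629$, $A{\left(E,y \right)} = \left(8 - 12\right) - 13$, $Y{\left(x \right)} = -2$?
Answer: $1663$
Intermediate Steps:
$A{\left(E,y \right)} = -17$ ($A{\left(E,y \right)} = -4 - 13 = -17$)
$w{\left(H \right)} = - 2 H$
$w{\left(A{\left(47,-21 \right)} \right)} - J{\left(314 \right)} = \left(-2\right) \left(-17\right) - -1629 = 34 + 1629 = 1663$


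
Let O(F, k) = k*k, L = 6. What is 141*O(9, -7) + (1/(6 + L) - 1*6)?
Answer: 82837/12 ≈ 6903.1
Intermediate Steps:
O(F, k) = k²
141*O(9, -7) + (1/(6 + L) - 1*6) = 141*(-7)² + (1/(6 + 6) - 1*6) = 141*49 + (1/12 - 6) = 6909 + (1/12 - 6) = 6909 - 71/12 = 82837/12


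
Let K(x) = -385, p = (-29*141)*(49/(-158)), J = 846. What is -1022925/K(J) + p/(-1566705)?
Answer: 2411563365493/907644430 ≈ 2656.9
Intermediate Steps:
p = 200361/158 (p = -200361*(-1)/158 = -4089*(-49/158) = 200361/158 ≈ 1268.1)
-1022925/K(J) + p/(-1566705) = -1022925/(-385) + (200361/158)/(-1566705) = -1022925*(-1/385) + (200361/158)*(-1/1566705) = 204585/77 - 9541/11787590 = 2411563365493/907644430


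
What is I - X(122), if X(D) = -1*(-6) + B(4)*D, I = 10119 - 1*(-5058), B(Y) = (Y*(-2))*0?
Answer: 15171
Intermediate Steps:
B(Y) = 0 (B(Y) = -2*Y*0 = 0)
I = 15177 (I = 10119 + 5058 = 15177)
X(D) = 6 (X(D) = -1*(-6) + 0*D = 6 + 0 = 6)
I - X(122) = 15177 - 1*6 = 15177 - 6 = 15171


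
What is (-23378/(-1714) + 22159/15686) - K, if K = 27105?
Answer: -364167514793/13442902 ≈ -27090.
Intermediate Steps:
(-23378/(-1714) + 22159/15686) - K = (-23378/(-1714) + 22159/15686) - 1*27105 = (-23378*(-1/1714) + 22159*(1/15686)) - 27105 = (11689/857 + 22159/15686) - 27105 = 202343917/13442902 - 27105 = -364167514793/13442902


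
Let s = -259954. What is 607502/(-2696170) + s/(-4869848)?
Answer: -564390555879/3282484520540 ≈ -0.17194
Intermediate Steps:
607502/(-2696170) + s/(-4869848) = 607502/(-2696170) - 259954/(-4869848) = 607502*(-1/2696170) - 259954*(-1/4869848) = -303751/1348085 + 129977/2434924 = -564390555879/3282484520540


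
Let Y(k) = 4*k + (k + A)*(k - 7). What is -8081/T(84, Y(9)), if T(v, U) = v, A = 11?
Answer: -8081/84 ≈ -96.202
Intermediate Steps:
Y(k) = 4*k + (-7 + k)*(11 + k) (Y(k) = 4*k + (k + 11)*(k - 7) = 4*k + (11 + k)*(-7 + k) = 4*k + (-7 + k)*(11 + k))
-8081/T(84, Y(9)) = -8081/84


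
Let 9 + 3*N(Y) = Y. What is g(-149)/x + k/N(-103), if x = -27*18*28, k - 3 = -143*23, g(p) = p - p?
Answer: 4929/56 ≈ 88.018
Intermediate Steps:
g(p) = 0
N(Y) = -3 + Y/3
k = -3286 (k = 3 - 143*23 = 3 - 3289 = -3286)
x = -13608 (x = -486*28 = -13608)
g(-149)/x + k/N(-103) = 0/(-13608) - 3286/(-3 + (⅓)*(-103)) = 0*(-1/13608) - 3286/(-3 - 103/3) = 0 - 3286/(-112/3) = 0 - 3286*(-3/112) = 0 + 4929/56 = 4929/56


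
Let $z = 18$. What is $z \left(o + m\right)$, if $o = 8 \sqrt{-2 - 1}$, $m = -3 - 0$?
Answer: $-54 + 144 i \sqrt{3} \approx -54.0 + 249.42 i$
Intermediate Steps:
$m = -3$ ($m = -3 + 0 = -3$)
$o = 8 i \sqrt{3}$ ($o = 8 \sqrt{-3} = 8 i \sqrt{3} \approx 13.856 i$)
$z \left(o + m\right) = 18 \left(8 i \sqrt{3} - 3\right) = 18 \left(-3 + 8 i \sqrt{3}\right) = -54 + 144 i \sqrt{3}$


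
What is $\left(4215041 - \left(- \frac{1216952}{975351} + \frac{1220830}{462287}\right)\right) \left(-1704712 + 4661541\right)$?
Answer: $\frac{5619536330047826593228019}{450892087737} \approx 1.2463 \cdot 10^{13}$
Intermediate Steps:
$\left(4215041 - \left(- \frac{1216952}{975351} + \frac{1220830}{462287}\right)\right) \left(-1704712 + 4661541\right) = \left(4215041 - \frac{628156672106}{450892087737}\right) 2956829 = \frac{1900528008230380111}{450892087737} \cdot 2956829 = \frac{5619536330047826593228019}{450892087737}$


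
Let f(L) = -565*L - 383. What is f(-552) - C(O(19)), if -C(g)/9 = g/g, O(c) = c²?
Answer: 311506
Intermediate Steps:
C(g) = -9 (C(g) = -9*g/g = -9*1 = -9)
f(L) = -383 - 565*L
f(-552) - C(O(19)) = (-383 - 565*(-552)) - 1*(-9) = (-383 + 311880) + 9 = 311497 + 9 = 311506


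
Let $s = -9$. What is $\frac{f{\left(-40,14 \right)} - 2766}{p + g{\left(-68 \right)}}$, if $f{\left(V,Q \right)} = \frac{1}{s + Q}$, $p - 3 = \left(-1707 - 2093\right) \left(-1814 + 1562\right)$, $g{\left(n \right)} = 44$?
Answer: $- \frac{13829}{4788235} \approx -0.0028881$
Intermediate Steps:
$p = 957603$ ($p = 3 + \left(-1707 - 2093\right) \left(-1814 + 1562\right) = 3 - -957600 = 3 + 957600 = 957603$)
$f{\left(V,Q \right)} = \frac{1}{-9 + Q}$
$\frac{f{\left(-40,14 \right)} - 2766}{p + g{\left(-68 \right)}} = \frac{\frac{1}{-9 + 14} - 2766}{957603 + 44} = \frac{\frac{1}{5} - 2766}{957647} = \left(\frac{1}{5} - 2766\right) \frac{1}{957647} = \left(- \frac{13829}{5}\right) \frac{1}{957647} = - \frac{13829}{4788235}$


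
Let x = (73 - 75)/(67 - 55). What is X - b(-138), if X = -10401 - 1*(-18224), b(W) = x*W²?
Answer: 10997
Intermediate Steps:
x = -⅙ (x = -2/12 = -2*1/12 = -⅙ ≈ -0.16667)
b(W) = -W²/6
X = 7823 (X = -10401 + 18224 = 7823)
X - b(-138) = 7823 - (-1)*(-138)²/6 = 7823 - (-1)*19044/6 = 7823 - 1*(-3174) = 7823 + 3174 = 10997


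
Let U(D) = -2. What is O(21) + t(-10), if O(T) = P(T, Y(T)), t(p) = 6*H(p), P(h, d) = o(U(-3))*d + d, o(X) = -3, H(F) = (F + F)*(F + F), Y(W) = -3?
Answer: 2406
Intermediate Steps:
H(F) = 4*F² (H(F) = (2*F)*(2*F) = 4*F²)
P(h, d) = -2*d (P(h, d) = -3*d + d = -2*d)
t(p) = 24*p² (t(p) = 6*(4*p²) = 24*p²)
O(T) = 6 (O(T) = -2*(-3) = 6)
O(21) + t(-10) = 6 + 24*(-10)² = 6 + 24*100 = 6 + 2400 = 2406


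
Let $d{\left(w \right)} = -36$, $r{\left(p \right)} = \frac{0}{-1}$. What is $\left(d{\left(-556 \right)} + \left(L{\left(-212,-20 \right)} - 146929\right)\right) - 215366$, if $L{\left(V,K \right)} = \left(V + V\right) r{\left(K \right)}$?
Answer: $-362331$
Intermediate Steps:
$r{\left(p \right)} = 0$ ($r{\left(p \right)} = 0 \left(-1\right) = 0$)
$L{\left(V,K \right)} = 0$ ($L{\left(V,K \right)} = \left(V + V\right) 0 = 2 V 0 = 0$)
$\left(d{\left(-556 \right)} + \left(L{\left(-212,-20 \right)} - 146929\right)\right) - 215366 = \left(-36 + \left(0 - 146929\right)\right) - 215366 = \left(-36 - 146929\right) - 215366 = -146965 - 215366 = -362331$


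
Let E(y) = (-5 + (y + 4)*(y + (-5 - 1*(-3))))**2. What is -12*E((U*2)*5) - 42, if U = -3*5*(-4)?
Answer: -1565472587670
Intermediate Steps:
U = 60 (U = -15*(-4) = 60)
E(y) = (-5 + (-2 + y)*(4 + y))**2 (E(y) = (-5 + (4 + y)*(y + (-5 + 3)))**2 = (-5 + (4 + y)*(y - 2))**2 = (-5 + (4 + y)*(-2 + y))**2 = (-5 + (-2 + y)*(4 + y))**2)
-12*E((U*2)*5) - 42 = -12*(-13 + ((60*2)*5)**2 + 2*((60*2)*5))**2 - 42 = -12*(-13 + (120*5)**2 + 2*(120*5))**2 - 42 = -12*(-13 + 600**2 + 2*600)**2 - 42 = -12*(-13 + 360000 + 1200)**2 - 42 = -12*361187**2 - 42 = -12*130456048969 - 42 = -1565472587628 - 42 = -1565472587670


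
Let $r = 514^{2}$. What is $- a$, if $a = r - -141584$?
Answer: $-405780$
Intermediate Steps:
$r = 264196$
$a = 405780$ ($a = 264196 - -141584 = 264196 + 141584 = 405780$)
$- a = \left(-1\right) 405780 = -405780$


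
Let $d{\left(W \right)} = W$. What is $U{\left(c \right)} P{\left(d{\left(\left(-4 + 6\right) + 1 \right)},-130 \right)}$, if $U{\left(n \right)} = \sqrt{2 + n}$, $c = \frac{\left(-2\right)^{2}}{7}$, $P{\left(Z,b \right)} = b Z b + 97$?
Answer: $\frac{152391 \sqrt{14}}{7} \approx 81456.0$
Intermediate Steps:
$P{\left(Z,b \right)} = 97 + Z b^{2}$ ($P{\left(Z,b \right)} = Z b b + 97 = Z b^{2} + 97 = 97 + Z b^{2}$)
$c = \frac{4}{7}$ ($c = 4 \cdot \frac{1}{7} = \frac{4}{7} \approx 0.57143$)
$U{\left(c \right)} P{\left(d{\left(\left(-4 + 6\right) + 1 \right)},-130 \right)} = \sqrt{2 + \frac{4}{7}} \left(97 + \left(\left(-4 + 6\right) + 1\right) \left(-130\right)^{2}\right) = \sqrt{\frac{18}{7}} \left(97 + \left(2 + 1\right) 16900\right) = \frac{3 \sqrt{14}}{7} \left(97 + 3 \cdot 16900\right) = \frac{3 \sqrt{14}}{7} \left(97 + 50700\right) = \frac{3 \sqrt{14}}{7} \cdot 50797 = \frac{152391 \sqrt{14}}{7}$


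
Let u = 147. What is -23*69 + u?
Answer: -1440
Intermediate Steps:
-23*69 + u = -23*69 + 147 = -1587 + 147 = -1440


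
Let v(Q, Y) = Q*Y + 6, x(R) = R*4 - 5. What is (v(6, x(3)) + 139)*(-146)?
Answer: -27302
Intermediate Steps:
x(R) = -5 + 4*R (x(R) = 4*R - 5 = -5 + 4*R)
v(Q, Y) = 6 + Q*Y
(v(6, x(3)) + 139)*(-146) = ((6 + 6*(-5 + 4*3)) + 139)*(-146) = ((6 + 6*(-5 + 12)) + 139)*(-146) = ((6 + 6*7) + 139)*(-146) = ((6 + 42) + 139)*(-146) = (48 + 139)*(-146) = 187*(-146) = -27302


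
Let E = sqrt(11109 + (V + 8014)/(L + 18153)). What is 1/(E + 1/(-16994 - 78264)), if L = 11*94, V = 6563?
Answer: 1827715246/1934259151278450253 + 36296346256*sqrt(255622357095)/1934259151278450253 ≈ 0.0094874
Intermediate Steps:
L = 1034
E = 4*sqrt(255622357095)/19187 (E = sqrt(11109 + (6563 + 8014)/(1034 + 18153)) = sqrt(11109 + 14577/19187) = sqrt(213162960/19187) = 4*sqrt(255622357095)/19187 ≈ 105.40)
1/(E + 1/(-16994 - 78264)) = 1/(4*sqrt(255622357095)/19187 + 1/(-16994 - 78264)) = 1/(4*sqrt(255622357095)/19187 + 1/(-95258)) = 1/(4*sqrt(255622357095)/19187 - 1/95258) = 1/(-1/95258 + 4*sqrt(255622357095)/19187)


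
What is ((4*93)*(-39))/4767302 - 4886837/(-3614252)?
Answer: 11622296117879/8615115394052 ≈ 1.3491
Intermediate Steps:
((4*93)*(-39))/4767302 - 4886837/(-3614252) = (372*(-39))*(1/4767302) - 4886837*(-1/3614252) = -14508*1/4767302 + 4886837/3614252 = -7254/2383651 + 4886837/3614252 = 11622296117879/8615115394052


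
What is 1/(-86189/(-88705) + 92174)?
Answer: 88705/8176380859 ≈ 1.0849e-5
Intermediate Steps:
1/(-86189/(-88705) + 92174) = 1/(-86189*(-1/88705) + 92174) = 1/(86189/88705 + 92174) = 1/(8176380859/88705) = 88705/8176380859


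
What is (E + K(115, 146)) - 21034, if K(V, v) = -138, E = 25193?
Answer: 4021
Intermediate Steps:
(E + K(115, 146)) - 21034 = (25193 - 138) - 21034 = 25055 - 21034 = 4021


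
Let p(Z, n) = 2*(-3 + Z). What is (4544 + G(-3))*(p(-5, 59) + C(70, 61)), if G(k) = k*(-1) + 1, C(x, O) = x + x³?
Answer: 1560209592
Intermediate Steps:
G(k) = 1 - k (G(k) = -k + 1 = 1 - k)
p(Z, n) = -6 + 2*Z
(4544 + G(-3))*(p(-5, 59) + C(70, 61)) = (4544 + (1 - 1*(-3)))*((-6 + 2*(-5)) + (70 + 70³)) = (4544 + (1 + 3))*((-6 - 10) + (70 + 343000)) = (4544 + 4)*(-16 + 343070) = 4548*343054 = 1560209592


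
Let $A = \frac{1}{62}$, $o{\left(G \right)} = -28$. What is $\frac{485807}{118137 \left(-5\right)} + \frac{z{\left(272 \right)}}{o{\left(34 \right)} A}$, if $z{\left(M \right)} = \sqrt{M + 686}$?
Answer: $- \frac{485807}{590685} - \frac{31 \sqrt{958}}{14} \approx -69.358$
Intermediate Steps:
$A = \frac{1}{62} \approx 0.016129$
$z{\left(M \right)} = \sqrt{686 + M}$
$\frac{485807}{118137 \left(-5\right)} + \frac{z{\left(272 \right)}}{o{\left(34 \right)} A} = \frac{485807}{118137 \left(-5\right)} + \frac{\sqrt{686 + 272}}{\left(-28\right) \frac{1}{62}} = \frac{485807}{-590685} + \frac{\sqrt{958}}{- \frac{14}{31}} = 485807 \left(- \frac{1}{590685}\right) + \sqrt{958} \left(- \frac{31}{14}\right) = - \frac{485807}{590685} - \frac{31 \sqrt{958}}{14}$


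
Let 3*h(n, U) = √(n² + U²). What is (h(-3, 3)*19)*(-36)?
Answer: -684*√2 ≈ -967.32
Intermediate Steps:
h(n, U) = √(U² + n²)/3 (h(n, U) = √(n² + U²)/3 = √(U² + n²)/3)
(h(-3, 3)*19)*(-36) = ((√(3² + (-3)²)/3)*19)*(-36) = ((√(9 + 9)/3)*19)*(-36) = ((√18/3)*19)*(-36) = (((3*√2)/3)*19)*(-36) = (√2*19)*(-36) = (19*√2)*(-36) = -684*√2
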